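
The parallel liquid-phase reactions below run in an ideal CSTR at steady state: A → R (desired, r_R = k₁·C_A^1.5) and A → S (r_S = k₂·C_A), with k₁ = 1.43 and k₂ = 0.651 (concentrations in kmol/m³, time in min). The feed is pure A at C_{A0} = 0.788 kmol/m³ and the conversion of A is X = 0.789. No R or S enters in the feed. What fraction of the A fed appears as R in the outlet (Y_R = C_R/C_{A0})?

0.373

Exit C_A = C_{A0}(1−X) = 0.788×0.211 = 0.1663 kmol/m³.
A CSTR operates uniformly at the exit composition, giving r_R = 0.09695 and r_S = 0.1082 (each k·C_A^n at C_A = 0.1663).
Fraction of consumed A going to R: r_R/(r_R+r_S) = 0.4725.
C_R = 0.4725·C_{A0}·X = 0.4725×0.788×0.789 = 0.294 kmol/m³; Y_R = C_R/C_{A0} = 0.373.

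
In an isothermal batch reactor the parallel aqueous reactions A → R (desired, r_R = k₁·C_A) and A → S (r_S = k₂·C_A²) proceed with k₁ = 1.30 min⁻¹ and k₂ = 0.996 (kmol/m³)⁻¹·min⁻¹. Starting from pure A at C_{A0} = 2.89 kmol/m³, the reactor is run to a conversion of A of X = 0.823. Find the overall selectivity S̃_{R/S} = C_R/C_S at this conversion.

C_A = C_{A0}(1−X) = 0.5115 kmol/m³.
Along a PFR/batch, dC_R/dC_A = −r_R/(r_R+r_S) = −k₁/(k₁+k₂·C_A).
Integrating from C_{A0} to C_A: C_R = (1.30/0.996)·ln[(1.30+0.996·2.89)/(1.30+0.996·0.512)] = 1.305·ln(4.178/1.809) = 1.092 kmol/m³.
C_S = (C_{A0}−C_A)−C_R = 1.286 kmol/m³; S̃_{R/S} = 1.092/1.286 = 0.849.

0.849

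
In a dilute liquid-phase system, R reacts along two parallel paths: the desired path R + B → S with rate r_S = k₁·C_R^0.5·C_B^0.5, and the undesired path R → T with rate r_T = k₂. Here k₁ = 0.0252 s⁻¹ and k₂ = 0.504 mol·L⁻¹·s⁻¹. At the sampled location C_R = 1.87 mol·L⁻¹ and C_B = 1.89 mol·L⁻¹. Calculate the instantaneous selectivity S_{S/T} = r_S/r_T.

S_{S/T} = r_S/r_T = (k₁·C_R^0.5·C_B^0.5)/(k₂) = (k₁/k₂)·C_R^0.5·C_B^0.5.
= (0.0252×1.870^0.5×1.890^0.5) / (0.504) = 0.04738/0.5040 = 0.0940.
Since the desired path is higher order in R, keeping C_R high (PFR or concentrated feed) favours S.

0.0940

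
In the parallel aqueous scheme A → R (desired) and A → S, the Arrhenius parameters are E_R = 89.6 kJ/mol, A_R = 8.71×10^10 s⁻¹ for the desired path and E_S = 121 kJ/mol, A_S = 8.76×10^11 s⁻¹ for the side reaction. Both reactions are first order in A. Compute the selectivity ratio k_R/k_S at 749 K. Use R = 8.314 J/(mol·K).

15.4

Since both paths have the same order in A, the concentration cancels and S_{R/S} = k_R/k_S = (A_R/A_S)·exp[(E_S−E_R)/(RT)].
(E_S−E_R)/(RT) = (121−89.6)×10³/(8.314×749) = 31400/6227 = 5.042.
k_R/k_S = (8.71×10^10/8.76×10^11)·exp(5.042) = 0.09943 × 154.8 = 15.4.
Since E_R < E_S, lowering the temperature improves selectivity toward R.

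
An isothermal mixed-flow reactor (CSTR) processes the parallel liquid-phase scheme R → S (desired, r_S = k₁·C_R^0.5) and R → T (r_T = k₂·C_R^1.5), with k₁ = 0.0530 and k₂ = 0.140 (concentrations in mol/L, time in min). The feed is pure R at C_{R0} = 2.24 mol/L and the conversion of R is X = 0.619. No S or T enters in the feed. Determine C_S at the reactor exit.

0.426 mol/L

Exit C_R = C_{R0}(1−X) = 2.24×0.381 = 0.8534 mol/L.
Rates in a CSTR are evaluated at the outlet concentration: r_S = 0.0530×0.8534^0.5 = 0.04896, r_T = 0.140×0.8534^1.5 = 0.1104.
Fraction of consumed R going to S: r_S/(r_S+r_T) = 0.3073.
C_S = 0.3073·C_{R0}·X = 0.3073×2.24×0.619 = 0.426 mol/L.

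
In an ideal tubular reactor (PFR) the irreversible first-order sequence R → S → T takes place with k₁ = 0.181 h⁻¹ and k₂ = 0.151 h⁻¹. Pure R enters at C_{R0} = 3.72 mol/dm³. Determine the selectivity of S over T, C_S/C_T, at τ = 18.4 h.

Solving the coupled first-order balances gives C_S(τ) = [k₁/(k₂−k₁)]·C_{R0}·(e^(−k₁τ) − e^(−k₂τ)).
e^(−k₁τ) = e^(−0.181×18.4) = e^(−3.330) = 0.03578; e^(−k₂τ) = e^(−2.778) = 0.06214.
C_S = 0.181×3.72/(0.151−0.181) × (0.03578−0.06214) = (-22.44)×(-0.02636) = 0.5916 mol/dm³.
C_R = C_{R0}e^(−k₁τ) = 0.1331 mol/dm³, so C_T = C_{R0}−C_R−C_S = 2.995 mol/dm³; C_S/C_T = 0.198.

0.198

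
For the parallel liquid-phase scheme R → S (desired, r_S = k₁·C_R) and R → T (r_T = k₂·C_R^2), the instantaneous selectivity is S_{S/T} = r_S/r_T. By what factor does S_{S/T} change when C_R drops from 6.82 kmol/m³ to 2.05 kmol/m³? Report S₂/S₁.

S_{S/T} = (k₁/k₂)·C_R⁻¹, so S₂/S₁ = (C_{R,2}/C_{R,1})⁻¹.
= 6.82/2.05 = 3.33.

3.33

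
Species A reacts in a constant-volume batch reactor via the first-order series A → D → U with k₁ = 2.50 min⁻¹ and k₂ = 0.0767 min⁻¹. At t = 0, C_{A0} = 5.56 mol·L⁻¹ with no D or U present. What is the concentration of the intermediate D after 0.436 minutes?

3.62 mol·L⁻¹

The intermediate concentration in a first-order A→B→C sequence is C_D = k₁C_{A0}(e^(−k₁t) − e^(−k₂t))/(k₂−k₁).
e^(−k₁t) = e^(−2.50×0.436) = e^(−1.090) = 0.3362; e^(−k₂t) = e^(−0.03344) = 0.9671.
C_D = 2.50×5.56/(0.0767−2.50) × (0.3362−0.9671) = (-5.736)×(-0.6309) = 3.619 mol·L⁻¹.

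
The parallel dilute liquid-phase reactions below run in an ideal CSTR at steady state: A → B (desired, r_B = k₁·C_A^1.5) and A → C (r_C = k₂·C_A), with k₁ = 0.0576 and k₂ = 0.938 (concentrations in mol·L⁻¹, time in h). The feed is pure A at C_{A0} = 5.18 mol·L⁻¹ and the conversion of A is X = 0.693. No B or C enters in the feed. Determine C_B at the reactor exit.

Exit C_A = C_{A0}(1−X) = 5.18×0.307 = 1.590 mol·L⁻¹.
In a CSTR the entire volume is at exit conditions, so r_B = 0.0576×1.590^1.5 = 0.1155 and r_C = 0.938×1.590 = 1.492.
Fraction of consumed A going to B: r_B/(r_B+r_C) = 0.07187.
C_B = 0.07187·C_{A0}·X = 0.07187×5.18×0.693 = 0.258 mol·L⁻¹.

0.258 mol·L⁻¹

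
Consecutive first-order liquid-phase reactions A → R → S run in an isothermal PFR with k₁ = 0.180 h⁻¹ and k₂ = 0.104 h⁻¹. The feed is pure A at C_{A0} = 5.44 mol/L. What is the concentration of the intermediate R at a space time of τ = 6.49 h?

2.55 mol/L

For first-order series with pure A initially, C_R(τ) = k₁C_{A0}/(k₂−k₁)·(e^(−k₁τ) − e^(−k₂τ)).
e^(−k₁τ) = e^(−0.180×6.49) = e^(−1.168) = 0.3109; e^(−k₂τ) = e^(−0.6750) = 0.5092.
C_R = 0.180×5.44/(0.104−0.180) × (0.3109−0.5092) = (-12.88)×(-0.1983) = 2.554 mol/L.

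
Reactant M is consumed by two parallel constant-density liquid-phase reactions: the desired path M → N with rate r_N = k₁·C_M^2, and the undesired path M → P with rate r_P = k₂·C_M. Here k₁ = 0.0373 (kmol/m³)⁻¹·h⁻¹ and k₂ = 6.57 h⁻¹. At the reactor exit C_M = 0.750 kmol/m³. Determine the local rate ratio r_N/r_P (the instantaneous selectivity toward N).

S_{N/P} = r_N/r_P = (k₁·C_M^2)/(k₂·C_M) = (k₁/k₂)·C_M.
= (0.0373×0.7500^2) / (6.57×0.7500) = 0.02098/4.928 = 0.00426.

0.00426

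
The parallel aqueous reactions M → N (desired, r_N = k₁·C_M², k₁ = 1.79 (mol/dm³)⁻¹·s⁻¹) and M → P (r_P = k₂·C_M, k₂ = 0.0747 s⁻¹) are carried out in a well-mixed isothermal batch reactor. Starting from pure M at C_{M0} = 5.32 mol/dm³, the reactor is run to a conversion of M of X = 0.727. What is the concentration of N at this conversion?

C_M = C_{M0}(1−X) = 1.452 mol/dm³.
Along a PFR/batch, dC_P/dC_M = −r_P/(r_N+r_P) = −k₂/(k₂+k₁·C_M).
Integrating from C_{M0} to C_M: C_P = (0.0747/1.79)·ln[(0.0747+1.79·5.32)/(0.0747+1.79·1.45)] = 0.04173·ln(9.598/2.674) = 0.05332 mol/dm³.
Then C_N = (C_{M0}−C_M) − C_P = 3.868 − 0.05332 = 3.814 mol/dm³.

3.81 mol/dm³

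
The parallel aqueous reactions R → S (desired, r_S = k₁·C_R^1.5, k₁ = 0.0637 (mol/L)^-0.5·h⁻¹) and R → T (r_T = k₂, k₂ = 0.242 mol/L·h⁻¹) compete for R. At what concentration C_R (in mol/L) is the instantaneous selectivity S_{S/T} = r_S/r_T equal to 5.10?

7.21 mol/L

S_{S/T} = (k₁/k₂)·C_R^1.5 ⇒ C_R = (S·k₂/k₁)^(1/1.5).
= (5.10×0.242/0.0637)^(0.6667) = (19.38)^(0.6667) = 7.21 mol/L.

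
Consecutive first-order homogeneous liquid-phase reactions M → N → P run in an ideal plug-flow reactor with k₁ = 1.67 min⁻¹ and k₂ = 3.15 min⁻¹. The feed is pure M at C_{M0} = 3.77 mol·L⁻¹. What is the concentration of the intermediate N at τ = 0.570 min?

0.936 mol·L⁻¹

The intermediate concentration in a first-order A→B→C sequence is C_N = k₁C_{M0}(e^(−k₁τ) − e^(−k₂τ))/(k₂−k₁).
e^(−k₁τ) = e^(−1.67×0.570) = e^(−0.9519) = 0.3860; e^(−k₂τ) = e^(−1.795) = 0.1660.
C_N = 1.67×3.77/(3.15−1.67) × (0.3860−0.1660) = 4.254×0.2200 = 0.9357 mol·L⁻¹.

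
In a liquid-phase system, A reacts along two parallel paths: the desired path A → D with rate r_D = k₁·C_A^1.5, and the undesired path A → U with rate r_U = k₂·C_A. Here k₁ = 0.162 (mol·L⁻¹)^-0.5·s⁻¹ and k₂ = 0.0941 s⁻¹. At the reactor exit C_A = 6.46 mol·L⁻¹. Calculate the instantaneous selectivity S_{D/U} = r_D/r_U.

4.38

S_{D/U} = r_D/r_U = (k₁·C_A^1.5)/(k₂·C_A) = (k₁/k₂)·C_A^0.5.
= (0.162×6.460^1.5) / (0.0941×6.460) = 2.660/0.6079 = 4.38.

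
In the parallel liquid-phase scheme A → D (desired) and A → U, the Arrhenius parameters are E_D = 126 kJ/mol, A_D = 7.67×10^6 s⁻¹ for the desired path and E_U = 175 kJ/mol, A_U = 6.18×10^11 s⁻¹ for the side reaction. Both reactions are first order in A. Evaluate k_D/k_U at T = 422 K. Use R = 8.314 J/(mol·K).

With equal orders, S_{D/U} = k_D/k_U = (A_D/A_U)·exp[(E_U−E_D)/(RT)].
(E_U−E_D)/(RT) = (175−126)×10³/(8.314×422) = 49000/3509 = 13.97.
k_D/k_U = (7.67×10^6/6.18×10^11)·exp(13.97) = 1.241×10^-5 × 1.162×10^6 = 14.4.
Since E_D < E_U, lowering the temperature improves selectivity toward D.

14.4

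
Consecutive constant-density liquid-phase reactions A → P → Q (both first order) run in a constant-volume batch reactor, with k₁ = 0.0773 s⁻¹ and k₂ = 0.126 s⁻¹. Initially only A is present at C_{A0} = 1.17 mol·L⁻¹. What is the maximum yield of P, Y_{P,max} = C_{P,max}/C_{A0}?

At the optimum, C_{P,max}/C_{A0} = (k₁/k₂)^[k₂/(k₂−k₁)].
= (0.0773/0.126)^(0.126/(0.126−0.0773)) = (0.6135)^(2.587) = 0.2825.

0.282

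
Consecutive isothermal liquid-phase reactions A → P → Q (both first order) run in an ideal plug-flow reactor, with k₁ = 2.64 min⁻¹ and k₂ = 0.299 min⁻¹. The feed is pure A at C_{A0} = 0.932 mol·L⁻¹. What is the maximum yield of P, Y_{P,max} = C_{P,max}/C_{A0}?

0.757

For a first-order series the maximum intermediate yield is C_{P,max}/C_{A0} = (k₁/k₂)^[k₂/(k₂−k₁)].
= (2.64/0.299)^(0.299/(0.299−2.64)) = (8.829)^(-0.1277) = 0.7572.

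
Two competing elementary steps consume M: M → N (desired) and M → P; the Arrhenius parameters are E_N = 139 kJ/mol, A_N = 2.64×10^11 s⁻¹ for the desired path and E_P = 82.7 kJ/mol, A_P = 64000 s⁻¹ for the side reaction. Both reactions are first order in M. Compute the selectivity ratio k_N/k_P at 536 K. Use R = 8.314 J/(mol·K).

With equal orders, S_{N/P} = k_N/k_P = (A_N/A_P)·exp[(E_P−E_N)/(RT)].
(E_P−E_N)/(RT) = (82.7−139)×10³/(8.314×536) = -56300/4456 = -12.63.
k_N/k_P = (2.64×10^11/64000)·exp(-12.63) = 4.125×10^6 × 3.260×10^-6 = 13.4.
Since E_N > E_P, raising the temperature improves selectivity toward N.

13.4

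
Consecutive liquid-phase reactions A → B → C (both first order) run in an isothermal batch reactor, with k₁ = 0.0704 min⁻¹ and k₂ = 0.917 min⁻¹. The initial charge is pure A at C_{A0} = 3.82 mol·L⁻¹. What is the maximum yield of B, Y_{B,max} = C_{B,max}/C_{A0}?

At the optimum, C_{B,max}/C_{A0} = (k₁/k₂)^[k₂/(k₂−k₁)].
= (0.0704/0.917)^(0.917/(0.917−0.0704)) = (0.07677)^(1.083) = 0.06202.

0.0620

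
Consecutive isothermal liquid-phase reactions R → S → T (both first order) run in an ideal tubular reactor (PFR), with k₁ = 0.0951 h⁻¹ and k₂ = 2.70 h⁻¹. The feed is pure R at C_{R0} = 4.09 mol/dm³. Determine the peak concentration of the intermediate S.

Evaluating C_S at τ_opt = ln(k₂/k₁)/(k₂−k₁) gives C_{S,max}/C_{R0} = (k₁/k₂)^[k₂/(k₂−k₁)].
= (0.0951/2.70)^(2.70/(2.70−0.0951)) = (0.03522)^(1.037) = 0.03117.
C_{S,max} = 0.03117×4.09 = 0.127 mol/dm³.

0.127 mol/dm³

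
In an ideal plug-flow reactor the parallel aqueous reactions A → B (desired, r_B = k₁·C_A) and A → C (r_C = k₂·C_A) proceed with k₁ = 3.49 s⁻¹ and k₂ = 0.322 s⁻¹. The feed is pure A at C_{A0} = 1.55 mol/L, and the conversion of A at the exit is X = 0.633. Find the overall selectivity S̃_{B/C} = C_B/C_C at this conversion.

C_A = C_{A0}(1−X) = 0.5688 mol/L.
Both paths are first order in A, so the instantaneous fraction to B is constant: dC_B/d(−C_A) = k₁/(k₁+k₂) = 0.9155.
C_B = 0.9155·(C_{A0}−C_A) = 0.9155×0.9812 = 0.898 mol/L.
C_C = (C_{A0}−C_A)−C_B = 0.08288 mol/L; S̃_{B/C} = 0.8983/0.08288 = 10.8.

10.8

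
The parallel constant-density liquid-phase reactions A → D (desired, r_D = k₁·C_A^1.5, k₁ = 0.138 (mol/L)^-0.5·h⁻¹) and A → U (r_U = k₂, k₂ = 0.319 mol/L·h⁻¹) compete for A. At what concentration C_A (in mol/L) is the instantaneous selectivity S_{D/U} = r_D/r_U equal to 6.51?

6.10 mol/L

S_{D/U} = (k₁/k₂)·C_A^1.5 ⇒ C_A = (S·k₂/k₁)^(1/1.5).
= (6.51×0.319/0.138)^(0.6667) = (15.05)^(0.6667) = 6.10 mol/L.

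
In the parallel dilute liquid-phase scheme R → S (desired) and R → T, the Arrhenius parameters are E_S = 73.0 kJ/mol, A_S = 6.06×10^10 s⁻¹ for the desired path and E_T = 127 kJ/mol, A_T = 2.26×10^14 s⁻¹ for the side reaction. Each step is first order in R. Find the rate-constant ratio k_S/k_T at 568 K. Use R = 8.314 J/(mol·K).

Since both paths have the same order in R, the concentration cancels and S_{S/T} = k_S/k_T = (A_S/A_T)·exp[(E_T−E_S)/(RT)].
(E_T−E_S)/(RT) = (127−73.0)×10³/(8.314×568) = 54000/4722 = 11.43.
k_S/k_T = (6.06×10^10/2.26×10^14)·exp(11.43) = 2.681×10^-4 × 92501 = 24.8.

24.8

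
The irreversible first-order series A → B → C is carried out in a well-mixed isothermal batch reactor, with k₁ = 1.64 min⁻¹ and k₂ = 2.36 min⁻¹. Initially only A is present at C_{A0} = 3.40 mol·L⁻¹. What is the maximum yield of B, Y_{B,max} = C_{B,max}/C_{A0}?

At the optimum, C_{B,max}/C_{A0} = (k₁/k₂)^[k₂/(k₂−k₁)].
= (1.64/2.36)^(2.36/(2.36−1.64)) = (0.6949)^(3.278) = 0.3033.

0.303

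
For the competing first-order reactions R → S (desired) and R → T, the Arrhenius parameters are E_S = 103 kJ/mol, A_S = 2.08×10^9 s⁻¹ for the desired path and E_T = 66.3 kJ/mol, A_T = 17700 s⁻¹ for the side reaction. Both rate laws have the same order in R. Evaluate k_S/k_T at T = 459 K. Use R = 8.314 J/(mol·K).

7.82

Since both paths have the same order in R, the concentration cancels and S_{S/T} = k_S/k_T = (A_S/A_T)·exp[(E_T−E_S)/(RT)].
(E_T−E_S)/(RT) = (66.3−103)×10³/(8.314×459) = -36700/3816 = -9.617.
k_S/k_T = (2.08×10^9/17700)·exp(-9.617) = 1.175×10^5 × 6.658×10^-5 = 7.82.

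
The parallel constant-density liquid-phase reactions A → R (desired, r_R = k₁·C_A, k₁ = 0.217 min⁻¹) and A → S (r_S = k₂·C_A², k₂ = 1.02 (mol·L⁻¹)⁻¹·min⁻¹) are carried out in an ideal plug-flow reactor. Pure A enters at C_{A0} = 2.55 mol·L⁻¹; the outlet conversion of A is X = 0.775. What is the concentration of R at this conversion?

C_A = C_{A0}(1−X) = 0.5737 mol·L⁻¹.
Along a PFR/batch, dC_R/dC_A = −r_R/(r_R+r_S) = −k₁/(k₁+k₂·C_A).
Integrating from C_{A0} to C_A: C_R = (0.217/1.02)·ln[(0.217+1.02·2.55)/(0.217+1.02·0.574)] = 0.2127·ln(2.818/0.8022) = 0.2673 mol·L⁻¹.

0.267 mol·L⁻¹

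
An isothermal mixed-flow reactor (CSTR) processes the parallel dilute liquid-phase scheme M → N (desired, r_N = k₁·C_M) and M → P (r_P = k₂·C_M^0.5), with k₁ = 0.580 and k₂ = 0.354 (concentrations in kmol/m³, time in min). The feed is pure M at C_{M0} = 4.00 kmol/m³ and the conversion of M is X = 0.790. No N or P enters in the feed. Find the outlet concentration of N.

1.90 kmol/m³

Exit C_M = C_{M0}(1−X) = 4.00×0.210 = 0.8400 kmol/m³.
In a CSTR the entire volume is at exit conditions, so r_N = 0.580×0.8400 = 0.4872 and r_P = 0.354×0.8400^0.5 = 0.3244.
Fraction of consumed M going to N: r_N/(r_N+r_P) = 0.6003.
C_N = 0.6003·C_{M0}·X = 0.6003×4.00×0.790 = 1.90 kmol/m³.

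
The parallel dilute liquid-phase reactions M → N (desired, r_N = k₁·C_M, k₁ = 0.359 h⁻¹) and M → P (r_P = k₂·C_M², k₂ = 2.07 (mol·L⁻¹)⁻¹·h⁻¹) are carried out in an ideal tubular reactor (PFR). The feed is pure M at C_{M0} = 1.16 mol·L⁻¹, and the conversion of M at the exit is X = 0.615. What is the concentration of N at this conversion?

C_M = C_{M0}(1−X) = 0.4466 mol·L⁻¹.
Along a PFR/batch, dC_N/dC_M = −r_N/(r_N+r_P) = −k₁/(k₁+k₂·C_M).
Integrating from C_{M0} to C_M: C_N = (0.359/2.07)·ln[(0.359+2.07·1.16)/(0.359+2.07·0.447)] = 0.1734·ln(2.760/1.283) = 0.1328 mol·L⁻¹.

0.133 mol·L⁻¹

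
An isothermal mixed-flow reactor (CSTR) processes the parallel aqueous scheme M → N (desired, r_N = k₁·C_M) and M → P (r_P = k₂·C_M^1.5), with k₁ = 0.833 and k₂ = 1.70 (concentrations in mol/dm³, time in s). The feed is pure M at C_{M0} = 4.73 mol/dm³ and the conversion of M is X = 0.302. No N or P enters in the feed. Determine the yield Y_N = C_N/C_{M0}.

Exit C_M = C_{M0}(1−X) = 4.73×0.698 = 3.302 mol/dm³.
In a CSTR the entire volume is at exit conditions, so r_N = 0.833×3.302 = 2.750 and r_P = 1.70×3.302^1.5 = 10.20.
Fraction of consumed M going to N: r_N/(r_N+r_P) = 0.2124.
C_N = 0.2124·C_{M0}·X = 0.2124×4.73×0.302 = 0.303 mol/dm³; Y_N = C_N/C_{M0} = 0.0641.

0.0641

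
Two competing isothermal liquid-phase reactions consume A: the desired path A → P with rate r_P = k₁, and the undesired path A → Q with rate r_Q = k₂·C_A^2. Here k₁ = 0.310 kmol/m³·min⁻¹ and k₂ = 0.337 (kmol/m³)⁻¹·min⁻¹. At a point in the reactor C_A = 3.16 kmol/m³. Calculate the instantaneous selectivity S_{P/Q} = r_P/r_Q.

0.0921

S_{P/Q} = r_P/r_Q = (k₁)/(k₂·C_A^2) = (k₁/k₂)·C_A^-2.
= (0.310) / (0.337×3.160^2) = 0.3100/3.365 = 0.0921.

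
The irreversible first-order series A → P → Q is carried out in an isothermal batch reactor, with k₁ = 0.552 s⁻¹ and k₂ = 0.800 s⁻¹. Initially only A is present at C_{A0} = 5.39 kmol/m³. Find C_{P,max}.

1.63 kmol/m³

At the optimum, C_{P,max}/C_{A0} = (k₁/k₂)^[k₂/(k₂−k₁)].
= (0.552/0.800)^(0.800/(0.800−0.552)) = (0.6900)^(3.226) = 0.3021.
C_{P,max} = 0.3021×5.39 = 1.63 kmol/m³.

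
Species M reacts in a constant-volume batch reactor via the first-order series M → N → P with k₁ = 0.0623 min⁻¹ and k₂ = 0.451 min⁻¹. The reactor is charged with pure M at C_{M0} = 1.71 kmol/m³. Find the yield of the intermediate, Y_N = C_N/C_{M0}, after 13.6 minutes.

The intermediate concentration in a first-order A→B→C sequence is C_N = k₁C_{M0}(e^(−k₁t) − e^(−k₂t))/(k₂−k₁).
e^(−k₁t) = e^(−0.0623×13.6) = e^(−0.8473) = 0.4286; e^(−k₂t) = e^(−6.134) = 0.002169.
C_N = 0.0623×1.71/(0.451−0.0623) × (0.4286−0.002169) = 0.2741×0.4264 = 0.1169 kmol/m³.
Y_N = C_N/C_{M0} = 0.1169/1.71 = 0.0683.

0.0683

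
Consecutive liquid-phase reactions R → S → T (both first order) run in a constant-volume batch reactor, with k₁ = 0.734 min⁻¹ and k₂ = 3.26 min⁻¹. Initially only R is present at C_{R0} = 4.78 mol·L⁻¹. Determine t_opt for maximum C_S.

Setting dC_S/dt = 0 gives t_opt = ln(k₂/k₁)/(k₂−k₁).
= ln(3.26/0.734)/(3.26−0.734) = ln(4.441)/2.526 = 1.491/2.526 = 0.590 min.

0.590 min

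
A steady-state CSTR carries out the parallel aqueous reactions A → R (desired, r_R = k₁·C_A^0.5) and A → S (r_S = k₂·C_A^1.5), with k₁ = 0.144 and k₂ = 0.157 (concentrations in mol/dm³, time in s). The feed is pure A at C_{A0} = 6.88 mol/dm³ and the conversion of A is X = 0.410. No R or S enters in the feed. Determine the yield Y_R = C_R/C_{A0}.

0.0756

Exit C_A = C_{A0}(1−X) = 6.88×0.590 = 4.059 mol/dm³.
A CSTR operates uniformly at the exit composition, giving r_R = 0.2901 and r_S = 1.284 (each k·C_A^n at C_A = 4.059).
Fraction of consumed A going to R: r_R/(r_R+r_S) = 0.1843.
C_R = 0.1843·C_{A0}·X = 0.1843×6.88×0.410 = 0.520 mol/dm³; Y_R = C_R/C_{A0} = 0.0756.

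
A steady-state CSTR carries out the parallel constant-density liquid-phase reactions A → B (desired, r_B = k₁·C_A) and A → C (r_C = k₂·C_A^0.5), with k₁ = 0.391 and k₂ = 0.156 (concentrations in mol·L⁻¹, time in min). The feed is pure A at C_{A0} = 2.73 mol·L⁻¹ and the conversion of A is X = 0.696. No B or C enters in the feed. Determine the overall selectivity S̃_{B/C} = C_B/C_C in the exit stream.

Exit C_A = C_{A0}(1−X) = 2.73×0.304 = 0.8299 mol·L⁻¹.
Rates in a CSTR are evaluated at the outlet concentration: r_B = 0.391×0.8299 = 0.3245, r_C = 0.156×0.8299^0.5 = 0.1421.
Overall selectivity = C_B/C_C = r_Bτ/(r_Cτ) = r_B/r_C = 2.28.

2.28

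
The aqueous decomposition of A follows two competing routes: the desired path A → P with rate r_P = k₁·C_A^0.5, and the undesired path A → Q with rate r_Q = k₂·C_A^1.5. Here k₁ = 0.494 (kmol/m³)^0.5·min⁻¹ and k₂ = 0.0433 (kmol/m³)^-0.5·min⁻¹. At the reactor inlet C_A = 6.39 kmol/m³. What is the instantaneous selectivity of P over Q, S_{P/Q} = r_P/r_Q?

S_{P/Q} = r_P/r_Q = (k₁·C_A^0.5)/(k₂·C_A^1.5) = (k₁/k₂)·C_A⁻¹.
= (0.494×6.390^0.5) / (0.0433×6.390^1.5) = 1.249/0.6994 = 1.79.
The undesired path is higher order in A, so low C_A (CSTR or dilute feed) favours P.

1.79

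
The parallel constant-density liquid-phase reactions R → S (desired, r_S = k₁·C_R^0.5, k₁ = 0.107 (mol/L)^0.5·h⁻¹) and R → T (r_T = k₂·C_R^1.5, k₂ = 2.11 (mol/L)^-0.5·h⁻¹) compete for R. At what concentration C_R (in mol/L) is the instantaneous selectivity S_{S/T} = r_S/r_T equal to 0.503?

S_{S/T} = (k₁/k₂)·C_R⁻¹ ⇒ C_R = (S·k₂/k₁)^(-1).
= (0.503×2.11/0.107)^(-1) = (9.919)^(-1) = 0.101 mol/L.

0.101 mol/L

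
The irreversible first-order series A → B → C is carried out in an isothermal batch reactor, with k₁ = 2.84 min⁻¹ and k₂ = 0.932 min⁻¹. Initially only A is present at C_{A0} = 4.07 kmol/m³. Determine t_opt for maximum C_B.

0.584 min

Setting dC_B/dt = 0 gives t_opt = ln(k₂/k₁)/(k₂−k₁).
= ln(0.932/2.84)/(0.932−2.84) = ln(0.3282)/-1.908 = -1.114/-1.908 = 0.584 min.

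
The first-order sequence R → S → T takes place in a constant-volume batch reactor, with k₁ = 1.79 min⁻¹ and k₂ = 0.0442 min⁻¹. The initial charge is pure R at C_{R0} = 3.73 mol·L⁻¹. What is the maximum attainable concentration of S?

Evaluating C_S at t_opt = ln(k₂/k₁)/(k₂−k₁) gives C_{S,max}/C_{R0} = (k₁/k₂)^[k₂/(k₂−k₁)].
= (1.79/0.0442)^(0.0442/(0.0442−1.79)) = (40.50)^(-0.02532) = 0.9105.
C_{S,max} = 0.9105×3.73 = 3.40 mol·L⁻¹.

3.40 mol·L⁻¹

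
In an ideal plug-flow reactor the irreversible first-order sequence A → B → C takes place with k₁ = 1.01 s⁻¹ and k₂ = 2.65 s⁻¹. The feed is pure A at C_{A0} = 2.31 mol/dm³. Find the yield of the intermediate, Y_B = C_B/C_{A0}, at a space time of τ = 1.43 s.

0.131

For first-order series with pure A initially, C_B(τ) = k₁C_{A0}/(k₂−k₁)·(e^(−k₁τ) − e^(−k₂τ)).
e^(−k₁τ) = e^(−1.01×1.43) = e^(−1.444) = 0.2359; e^(−k₂τ) = e^(−3.789) = 0.02261.
C_B = 1.01×2.31/(2.65−1.01) × (0.2359−0.02261) = 1.423×0.2133 = 0.3035 mol/dm³.
Y_B = C_B/C_{A0} = 0.3035/2.31 = 0.131.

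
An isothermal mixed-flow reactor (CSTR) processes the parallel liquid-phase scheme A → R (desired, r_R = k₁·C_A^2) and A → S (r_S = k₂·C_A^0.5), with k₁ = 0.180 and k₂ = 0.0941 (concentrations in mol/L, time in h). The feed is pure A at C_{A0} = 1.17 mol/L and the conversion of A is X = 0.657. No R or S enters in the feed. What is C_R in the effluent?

Exit C_A = C_{A0}(1−X) = 1.17×0.343 = 0.4013 mol/L.
Rates in a CSTR are evaluated at the outlet concentration: r_R = 0.180×0.4013^2 = 0.02899, r_S = 0.0941×0.4013^0.5 = 0.05961.
Fraction of consumed A going to R: r_R/(r_R+r_S) = 0.3272.
C_R = 0.3272·C_{A0}·X = 0.3272×1.17×0.657 = 0.252 mol/L.

0.252 mol/L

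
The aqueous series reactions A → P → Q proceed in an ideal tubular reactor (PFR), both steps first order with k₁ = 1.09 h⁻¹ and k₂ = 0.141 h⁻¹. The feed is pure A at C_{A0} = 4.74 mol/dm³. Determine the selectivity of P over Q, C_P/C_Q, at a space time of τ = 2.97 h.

Solving the coupled first-order balances gives C_P(τ) = [k₁/(k₂−k₁)]·C_{A0}·(e^(−k₁τ) − e^(−k₂τ)).
e^(−k₁τ) = e^(−1.09×2.97) = e^(−3.237) = 0.03927; e^(−k₂τ) = e^(−0.4188) = 0.6579.
C_P = 1.09×4.74/(0.141−1.09) × (0.03927−0.6579) = (-5.444)×(-0.6186) = 3.368 mol/dm³.
C_A = C_{A0}e^(−k₁τ) = 0.1861 mol/dm³, so C_Q = C_{A0}−C_A−C_P = 1.186 mol/dm³; C_P/C_Q = 2.84.

2.84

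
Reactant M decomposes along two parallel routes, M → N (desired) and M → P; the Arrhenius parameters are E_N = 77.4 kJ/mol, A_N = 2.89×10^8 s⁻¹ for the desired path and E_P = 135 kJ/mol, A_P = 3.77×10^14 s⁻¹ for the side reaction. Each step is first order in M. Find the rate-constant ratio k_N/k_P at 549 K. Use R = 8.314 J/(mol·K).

k_N/k_P = (A_N/A_P)·exp[−(E_N−E_P)/(RT)] = (A_N/A_P)·exp[(E_P−E_N)/(RT)].
(E_P−E_N)/(RT) = (135−77.4)×10³/(8.314×549) = 57600/4564 = 12.62.
k_N/k_P = (2.89×10^8/3.77×10^14)·exp(12.62) = 7.666×10^-7 × 3.024×10^5 = 0.232.
Since E_N < E_P, lowering the temperature improves selectivity toward N.

0.232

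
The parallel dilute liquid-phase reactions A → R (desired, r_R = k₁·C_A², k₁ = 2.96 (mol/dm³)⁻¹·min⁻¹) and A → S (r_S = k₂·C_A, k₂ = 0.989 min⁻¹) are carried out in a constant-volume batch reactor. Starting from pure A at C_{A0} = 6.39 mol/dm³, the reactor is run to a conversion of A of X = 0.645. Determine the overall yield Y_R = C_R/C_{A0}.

0.595

C_A = C_{A0}(1−X) = 2.268 mol/dm³.
Along a PFR/batch, dC_S/dC_A = −r_S/(r_R+r_S) = −k₂/(k₂+k₁·C_A).
Integrating from C_{A0} to C_A: C_S = (0.989/2.96)·ln[(0.989+2.96·6.39)/(0.989+2.96·2.27)] = 0.3341·ln(19.90/7.704) = 0.3171 mol/dm³.
Then C_R = (C_{A0}−C_A) − C_S = 4.122 − 0.3171 = 3.804 mol/dm³.
Y_R = C_R/C_{A0} = 3.804/6.39 = 0.595.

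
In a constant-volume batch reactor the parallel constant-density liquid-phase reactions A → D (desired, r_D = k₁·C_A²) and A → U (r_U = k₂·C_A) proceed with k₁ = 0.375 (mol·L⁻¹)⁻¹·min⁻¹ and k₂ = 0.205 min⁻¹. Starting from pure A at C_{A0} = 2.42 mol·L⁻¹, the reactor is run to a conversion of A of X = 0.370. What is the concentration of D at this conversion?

0.699 mol·L⁻¹

C_A = C_{A0}(1−X) = 1.525 mol·L⁻¹.
Along a PFR/batch, dC_U/dC_A = −r_U/(r_D+r_U) = −k₂/(k₂+k₁·C_A).
Integrating from C_{A0} to C_A: C_U = (0.205/0.375)·ln[(0.205+0.375·2.42)/(0.205+0.375·1.52)] = 0.5467·ln(1.113/0.7767) = 0.1964 mol·L⁻¹.
Then C_D = (C_{A0}−C_A) − C_U = 0.8954 − 0.1964 = 0.6990 mol·L⁻¹.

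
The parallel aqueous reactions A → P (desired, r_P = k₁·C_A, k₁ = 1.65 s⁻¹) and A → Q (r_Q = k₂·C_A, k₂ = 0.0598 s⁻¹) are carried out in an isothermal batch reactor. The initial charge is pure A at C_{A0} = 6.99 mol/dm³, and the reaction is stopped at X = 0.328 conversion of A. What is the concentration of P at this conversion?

2.21 mol/dm³

C_A = C_{A0}(1−X) = 4.697 mol/dm³.
Both paths are first order in A, so the instantaneous fraction to P is constant: dC_P/d(−C_A) = k₁/(k₁+k₂) = 0.9650.
C_P = 0.9650·(C_{A0}−C_A) = 0.9650×2.293 = 2.21 mol/dm³.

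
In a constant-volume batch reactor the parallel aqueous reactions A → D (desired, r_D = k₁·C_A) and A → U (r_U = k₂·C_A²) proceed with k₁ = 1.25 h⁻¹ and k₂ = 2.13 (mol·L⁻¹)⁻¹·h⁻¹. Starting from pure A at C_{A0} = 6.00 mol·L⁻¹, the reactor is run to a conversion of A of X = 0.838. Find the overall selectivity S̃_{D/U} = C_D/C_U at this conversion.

0.202

C_A = C_{A0}(1−X) = 0.9720 mol·L⁻¹.
Along a PFR/batch, dC_D/dC_A = −r_D/(r_D+r_U) = −k₁/(k₁+k₂·C_A).
Integrating from C_{A0} to C_A: C_D = (1.25/2.13)·ln[(1.25+2.13·6.00)/(1.25+2.13·0.972)] = 0.5869·ln(14.03/3.320) = 0.8457 mol·L⁻¹.
C_U = (C_{A0}−C_A)−C_D = 4.182 mol·L⁻¹; S̃_{D/U} = 0.8457/4.182 = 0.202.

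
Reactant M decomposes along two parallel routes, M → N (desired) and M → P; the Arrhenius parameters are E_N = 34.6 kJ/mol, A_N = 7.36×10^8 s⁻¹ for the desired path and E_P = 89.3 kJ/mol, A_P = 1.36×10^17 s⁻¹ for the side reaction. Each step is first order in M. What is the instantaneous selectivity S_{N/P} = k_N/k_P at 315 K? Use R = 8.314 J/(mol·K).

k_N/k_P = (A_N/A_P)·exp[−(E_N−E_P)/(RT)] = (A_N/A_P)·exp[(E_P−E_N)/(RT)].
(E_P−E_N)/(RT) = (89.3−34.6)×10³/(8.314×315) = 54700/2619 = 20.89.
k_N/k_P = (7.36×10^8/1.36×10^17)·exp(20.89) = 5.412×10^-9 × 1.177×10^9 = 6.37.

6.37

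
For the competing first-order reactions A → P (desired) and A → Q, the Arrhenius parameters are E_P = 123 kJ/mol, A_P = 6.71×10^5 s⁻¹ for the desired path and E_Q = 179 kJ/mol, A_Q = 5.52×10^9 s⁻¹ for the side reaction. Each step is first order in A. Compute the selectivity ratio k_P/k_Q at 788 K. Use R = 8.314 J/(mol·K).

0.627

With equal orders, S_{P/Q} = k_P/k_Q = (A_P/A_Q)·exp[(E_Q−E_P)/(RT)].
(E_Q−E_P)/(RT) = (179−123)×10³/(8.314×788) = 56000/6551 = 8.548.
k_P/k_Q = (6.71×10^5/5.52×10^9)·exp(8.548) = 1.216×10^-4 × 5155 = 0.627.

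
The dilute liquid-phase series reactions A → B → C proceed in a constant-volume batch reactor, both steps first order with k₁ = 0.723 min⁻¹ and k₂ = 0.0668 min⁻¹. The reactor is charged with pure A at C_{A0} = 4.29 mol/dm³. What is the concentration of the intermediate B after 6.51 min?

For first-order series with pure A initially, C_B(t) = k₁C_{A0}/(k₂−k₁)·(e^(−k₁t) − e^(−k₂t)).
e^(−k₁t) = e^(−0.723×6.51) = e^(−4.707) = 0.009034; e^(−k₂t) = e^(−0.4349) = 0.6474.
C_B = 0.723×4.29/(0.0668−0.723) × (0.009034−0.6474) = (-4.727)×(-0.6383) = 3.017 mol/dm³.

3.02 mol/dm³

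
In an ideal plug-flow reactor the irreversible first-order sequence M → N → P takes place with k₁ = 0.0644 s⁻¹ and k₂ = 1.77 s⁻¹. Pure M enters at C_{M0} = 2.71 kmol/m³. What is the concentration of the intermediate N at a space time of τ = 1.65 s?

The intermediate concentration in a first-order A→B→C sequence is C_N = k₁C_{M0}(e^(−k₁τ) − e^(−k₂τ))/(k₂−k₁).
e^(−k₁τ) = e^(−0.0644×1.65) = e^(−0.1063) = 0.8992; e^(−k₂τ) = e^(−2.920) = 0.05391.
C_N = 0.0644×2.71/(1.77−0.0644) × (0.8992−0.05391) = 0.1023×0.8453 = 0.08649 kmol/m³.

0.0865 kmol/m³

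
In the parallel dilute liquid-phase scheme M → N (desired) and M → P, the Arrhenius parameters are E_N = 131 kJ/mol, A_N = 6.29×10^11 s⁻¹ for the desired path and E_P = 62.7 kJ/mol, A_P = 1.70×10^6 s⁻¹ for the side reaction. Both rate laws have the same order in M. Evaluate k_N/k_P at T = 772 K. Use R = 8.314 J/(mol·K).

Since both paths have the same order in M, the concentration cancels and S_{N/P} = k_N/k_P = (A_N/A_P)·exp[(E_P−E_N)/(RT)].
(E_P−E_N)/(RT) = (62.7−131)×10³/(8.314×772) = -68300/6418 = -10.64.
k_N/k_P = (6.29×10^11/1.70×10^6)·exp(-10.64) = 3.700×10^5 × 2.391×10^-5 = 8.85.
Since E_N > E_P, raising the temperature improves selectivity toward N.

8.85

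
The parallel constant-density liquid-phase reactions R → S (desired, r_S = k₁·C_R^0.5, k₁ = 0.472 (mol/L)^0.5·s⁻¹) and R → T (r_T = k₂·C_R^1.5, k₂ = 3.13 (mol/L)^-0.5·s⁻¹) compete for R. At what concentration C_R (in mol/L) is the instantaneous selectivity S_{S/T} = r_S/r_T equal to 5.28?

S_{S/T} = (k₁/k₂)·C_R⁻¹ ⇒ C_R = (S·k₂/k₁)^(-1).
= (5.28×3.13/0.472)^(-1) = (35.01)^(-1) = 0.0286 mol/L.

0.0286 mol/L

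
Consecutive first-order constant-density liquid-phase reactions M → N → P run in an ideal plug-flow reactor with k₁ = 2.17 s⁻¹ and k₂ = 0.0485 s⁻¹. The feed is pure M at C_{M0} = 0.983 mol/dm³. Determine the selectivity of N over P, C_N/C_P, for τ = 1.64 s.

16.3

The intermediate concentration in a first-order A→B→C sequence is C_N = k₁C_{M0}(e^(−k₁τ) − e^(−k₂τ))/(k₂−k₁).
e^(−k₁τ) = e^(−2.17×1.64) = e^(−3.559) = 0.02847; e^(−k₂τ) = e^(−0.07954) = 0.9235.
C_N = 2.17×0.983/(0.0485−2.17) × (0.02847−0.9235) = (-1.005)×(-0.8951) = 0.9000 mol/dm³.
C_M = C_{M0}e^(−k₁τ) = 0.02799 mol/dm³, so C_P = C_{M0}−C_M−C_N = 0.05504 mol/dm³; C_N/C_P = 16.3.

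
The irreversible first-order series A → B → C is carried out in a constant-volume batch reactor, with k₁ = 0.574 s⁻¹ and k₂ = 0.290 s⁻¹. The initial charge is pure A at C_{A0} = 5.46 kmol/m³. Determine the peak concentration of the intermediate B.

2.72 kmol/m³

At the optimum, C_{B,max}/C_{A0} = (k₁/k₂)^[k₂/(k₂−k₁)].
= (0.574/0.290)^(0.290/(0.290−0.574)) = (1.979)^(-1.021) = 0.4980.
C_{B,max} = 0.4980×5.46 = 2.72 kmol/m³.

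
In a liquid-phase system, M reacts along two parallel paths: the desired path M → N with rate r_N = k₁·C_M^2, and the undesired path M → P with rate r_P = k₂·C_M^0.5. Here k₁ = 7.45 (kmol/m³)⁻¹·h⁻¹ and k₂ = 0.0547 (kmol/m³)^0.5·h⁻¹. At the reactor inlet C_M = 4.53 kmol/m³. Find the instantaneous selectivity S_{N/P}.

S_{N/P} = r_N/r_P = (k₁·C_M^2)/(k₂·C_M^0.5) = (k₁/k₂)·C_M^1.5.
= (7.45×4.530^2) / (0.0547×4.530^0.5) = 152.9/0.1164 = 1313.
Since the desired path is higher order in M, keeping C_M high (PFR or concentrated feed) favours N.

1313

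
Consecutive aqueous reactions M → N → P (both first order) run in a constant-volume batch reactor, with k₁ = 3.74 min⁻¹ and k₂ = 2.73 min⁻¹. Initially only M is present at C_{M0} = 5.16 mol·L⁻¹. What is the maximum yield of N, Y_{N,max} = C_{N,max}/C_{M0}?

At the optimum, C_{N,max}/C_{M0} = (k₁/k₂)^[k₂/(k₂−k₁)].
= (3.74/2.73)^(2.73/(2.73−3.74)) = (1.370)^(-2.703) = 0.4271.

0.427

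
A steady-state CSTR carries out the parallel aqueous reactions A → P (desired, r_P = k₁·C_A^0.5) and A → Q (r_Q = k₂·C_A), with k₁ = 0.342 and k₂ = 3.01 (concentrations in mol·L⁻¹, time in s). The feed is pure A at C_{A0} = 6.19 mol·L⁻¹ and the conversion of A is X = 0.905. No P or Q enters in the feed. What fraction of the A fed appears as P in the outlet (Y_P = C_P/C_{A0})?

0.117

Exit C_A = C_{A0}(1−X) = 6.19×0.0950 = 0.5880 mol·L⁻¹.
Rates in a CSTR are evaluated at the outlet concentration: r_P = 0.342×0.5880^0.5 = 0.2623, r_Q = 3.01×0.5880 = 1.770.
Fraction of consumed A going to P: r_P/(r_P+r_Q) = 0.1290.
C_P = 0.1290·C_{A0}·X = 0.1290×6.19×0.905 = 0.723 mol·L⁻¹; Y_P = C_P/C_{A0} = 0.117.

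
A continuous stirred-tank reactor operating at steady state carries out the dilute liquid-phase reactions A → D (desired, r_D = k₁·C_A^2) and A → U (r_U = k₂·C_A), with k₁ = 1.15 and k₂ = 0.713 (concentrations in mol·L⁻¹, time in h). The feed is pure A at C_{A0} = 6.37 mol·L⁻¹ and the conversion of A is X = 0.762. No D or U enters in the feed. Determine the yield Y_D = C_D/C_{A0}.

0.541

Exit C_A = C_{A0}(1−X) = 6.37×0.238 = 1.516 mol·L⁻¹.
Rates in a CSTR are evaluated at the outlet concentration: r_D = 1.15×1.516^2 = 2.643, r_U = 0.713×1.516 = 1.081.
Fraction of consumed A going to D: r_D/(r_D+r_U) = 0.7097.
C_D = 0.7097·C_{A0}·X = 0.7097×6.37×0.762 = 3.45 mol·L⁻¹; Y_D = C_D/C_{A0} = 0.541.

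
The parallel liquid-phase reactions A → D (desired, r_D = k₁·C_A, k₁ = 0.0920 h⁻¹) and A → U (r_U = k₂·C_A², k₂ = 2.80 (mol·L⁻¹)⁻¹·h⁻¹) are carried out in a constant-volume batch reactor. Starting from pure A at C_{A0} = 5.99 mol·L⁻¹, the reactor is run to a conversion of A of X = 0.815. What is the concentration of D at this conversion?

0.0547 mol·L⁻¹

C_A = C_{A0}(1−X) = 1.108 mol·L⁻¹.
Along a PFR/batch, dC_D/dC_A = −r_D/(r_D+r_U) = −k₁/(k₁+k₂·C_A).
Integrating from C_{A0} to C_A: C_D = (0.0920/2.80)·ln[(0.0920+2.80·5.99)/(0.0920+2.80·1.11)] = 0.03286·ln(16.86/3.195) = 0.05466 mol·L⁻¹.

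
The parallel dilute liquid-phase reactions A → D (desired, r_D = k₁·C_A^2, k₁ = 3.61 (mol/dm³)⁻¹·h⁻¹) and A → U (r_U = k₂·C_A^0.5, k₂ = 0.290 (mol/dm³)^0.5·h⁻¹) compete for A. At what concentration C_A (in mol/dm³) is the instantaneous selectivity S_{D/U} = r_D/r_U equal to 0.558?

0.126 mol/dm³

S_{D/U} = (k₁/k₂)·C_A^1.5 ⇒ C_A = (S·k₂/k₁)^(1/1.5).
= (0.558×0.290/3.61)^(0.6667) = (0.04483)^(0.6667) = 0.126 mol/dm³.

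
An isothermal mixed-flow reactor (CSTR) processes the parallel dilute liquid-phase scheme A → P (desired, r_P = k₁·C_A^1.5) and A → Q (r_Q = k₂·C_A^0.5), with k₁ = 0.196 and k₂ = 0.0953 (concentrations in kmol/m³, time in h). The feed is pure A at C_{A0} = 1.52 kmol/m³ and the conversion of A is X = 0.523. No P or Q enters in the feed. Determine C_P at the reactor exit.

0.476 kmol/m³

Exit C_A = C_{A0}(1−X) = 1.52×0.477 = 0.7250 kmol/m³.
Rates in a CSTR are evaluated at the outlet concentration: r_P = 0.196×0.7250^1.5 = 0.1210, r_Q = 0.0953×0.7250^0.5 = 0.08115.
Fraction of consumed A going to P: r_P/(r_P+r_Q) = 0.5986.
C_P = 0.5986·C_{A0}·X = 0.5986×1.52×0.523 = 0.476 kmol/m³.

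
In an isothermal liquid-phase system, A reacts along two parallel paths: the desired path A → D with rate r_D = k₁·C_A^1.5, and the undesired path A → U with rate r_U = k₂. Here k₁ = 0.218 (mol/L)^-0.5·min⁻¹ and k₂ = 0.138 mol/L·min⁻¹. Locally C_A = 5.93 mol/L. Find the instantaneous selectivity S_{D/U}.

22.8

S_{D/U} = r_D/r_U = (k₁·C_A^1.5)/(k₂) = (k₁/k₂)·C_A^1.5.
= (0.218×5.930^1.5) / (0.138) = 3.148/0.1380 = 22.8.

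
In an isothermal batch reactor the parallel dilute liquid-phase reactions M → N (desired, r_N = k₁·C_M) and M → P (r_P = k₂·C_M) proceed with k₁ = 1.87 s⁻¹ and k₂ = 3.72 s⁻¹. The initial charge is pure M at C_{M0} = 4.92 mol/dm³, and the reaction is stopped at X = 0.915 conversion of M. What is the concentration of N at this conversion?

1.51 mol/dm³

C_M = C_{M0}(1−X) = 0.4182 mol/dm³.
Both paths are first order in M, so the instantaneous fraction to N is constant: dC_N/d(−C_M) = k₁/(k₁+k₂) = 0.3345.
C_N = 0.3345·(C_{M0}−C_M) = 0.3345×4.502 = 1.51 mol/dm³.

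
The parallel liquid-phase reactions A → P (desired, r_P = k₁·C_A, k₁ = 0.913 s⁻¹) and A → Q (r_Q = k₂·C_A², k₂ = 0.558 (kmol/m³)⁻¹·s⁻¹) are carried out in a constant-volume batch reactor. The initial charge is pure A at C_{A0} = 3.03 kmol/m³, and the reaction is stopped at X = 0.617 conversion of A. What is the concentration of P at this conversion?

C_A = C_{A0}(1−X) = 1.160 kmol/m³.
Along a PFR/batch, dC_P/dC_A = −r_P/(r_P+r_Q) = −k₁/(k₁+k₂·C_A).
Integrating from C_{A0} to C_A: C_P = (0.913/0.558)·ln[(0.913+0.558·3.03)/(0.913+0.558·1.16)] = 1.636·ln(2.604/1.561) = 0.8376 kmol/m³.

0.838 kmol/m³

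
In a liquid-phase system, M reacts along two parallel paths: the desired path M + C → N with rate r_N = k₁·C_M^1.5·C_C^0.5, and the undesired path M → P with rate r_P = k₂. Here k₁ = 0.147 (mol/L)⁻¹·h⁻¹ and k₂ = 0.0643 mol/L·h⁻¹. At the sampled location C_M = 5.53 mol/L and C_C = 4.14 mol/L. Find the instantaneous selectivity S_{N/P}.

S_{N/P} = r_N/r_P = (k₁·C_M^1.5·C_C^0.5)/(k₂) = (k₁/k₂)·C_M^1.5·C_C^0.5.
= (0.147×5.530^1.5×4.140^0.5) / (0.0643) = 3.890/0.06430 = 60.5.

60.5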